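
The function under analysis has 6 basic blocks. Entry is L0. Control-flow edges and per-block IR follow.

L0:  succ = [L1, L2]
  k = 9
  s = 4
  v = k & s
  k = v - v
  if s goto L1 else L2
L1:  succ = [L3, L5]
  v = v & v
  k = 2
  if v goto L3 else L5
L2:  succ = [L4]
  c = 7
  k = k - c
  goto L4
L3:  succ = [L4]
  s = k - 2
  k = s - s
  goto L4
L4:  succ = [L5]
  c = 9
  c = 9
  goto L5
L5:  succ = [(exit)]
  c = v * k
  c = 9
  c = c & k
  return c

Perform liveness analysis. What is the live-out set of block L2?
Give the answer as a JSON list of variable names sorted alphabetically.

Answer: ["k", "v"]

Analysis:
Block summaries:
  L0: {k,s,v} / ∅
  L1: {k,v} / {v}
  L2: {c,k} / {k}
  L3: {k,s} / {k}
  L4: {c} / ∅
  L5: {c} / {k,v}

Liveness:
  L0 li=∅ lo={k,v}
  L1 li={v} lo={k,v}
  L2 li={k,v} lo={k,v}
  L3 li={k,v} lo={k,v}
  L4 li={k,v} lo={k,v}
  L5 li={k,v} lo=∅

live-out(L2) = ["k", "v"]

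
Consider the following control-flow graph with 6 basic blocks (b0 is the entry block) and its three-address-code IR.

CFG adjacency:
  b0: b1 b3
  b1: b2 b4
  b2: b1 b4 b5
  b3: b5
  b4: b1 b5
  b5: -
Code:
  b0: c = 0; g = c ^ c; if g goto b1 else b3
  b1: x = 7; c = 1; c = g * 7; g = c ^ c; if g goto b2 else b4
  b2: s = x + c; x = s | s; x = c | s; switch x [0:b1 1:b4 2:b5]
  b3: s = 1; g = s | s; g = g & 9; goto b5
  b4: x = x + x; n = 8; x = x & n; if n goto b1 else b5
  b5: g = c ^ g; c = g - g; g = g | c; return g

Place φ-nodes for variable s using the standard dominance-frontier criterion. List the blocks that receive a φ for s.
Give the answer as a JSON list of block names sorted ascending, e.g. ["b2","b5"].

idom tree: b1←b0 b2←b1 b3←b0 b4←b1 b5←b0
Dom∩ at merges:
  b1: preds {b0,b2,b4}: {b0} ∩ {b0,b1,b2} ∩ {b0,b1,b4} = {b0}; idom=b0
  b4: preds {b1,b2}: {b0,b1} ∩ {b0,b1,b2} = {b0,b1}; idom=b1
  b5: preds {b2,b3,b4}: {b0,b1,b2} ∩ {b0,b3} ∩ {b0,b1,b4} = {b0}; idom=b0

Frontier:
  join b1 pred b0: · stop@b0
  join b1 pred b2: b2→b1 stop@b0
  join b1 pred b4: b4→b1 stop@b0
  join b4 pred b1: · stop@b1
  join b4 pred b2: b2 stop@b1
  join b5 pred b2: b2→b1 stop@b0
  join b5 pred b3: b3 stop@b0
  join b5 pred b4: b4→b1 stop@b0
  b0: DF=∅
  b1: DF={b1,b5}
  b2: DF={b1,b4,b5}
  b3: DF={b5}
  b4: DF={b1,b5}
  b5: DF=∅

φ for s: defs {b2,b3}
  DF⁺ = {b1,b4,b5}

Answer: ["b1", "b4", "b5"]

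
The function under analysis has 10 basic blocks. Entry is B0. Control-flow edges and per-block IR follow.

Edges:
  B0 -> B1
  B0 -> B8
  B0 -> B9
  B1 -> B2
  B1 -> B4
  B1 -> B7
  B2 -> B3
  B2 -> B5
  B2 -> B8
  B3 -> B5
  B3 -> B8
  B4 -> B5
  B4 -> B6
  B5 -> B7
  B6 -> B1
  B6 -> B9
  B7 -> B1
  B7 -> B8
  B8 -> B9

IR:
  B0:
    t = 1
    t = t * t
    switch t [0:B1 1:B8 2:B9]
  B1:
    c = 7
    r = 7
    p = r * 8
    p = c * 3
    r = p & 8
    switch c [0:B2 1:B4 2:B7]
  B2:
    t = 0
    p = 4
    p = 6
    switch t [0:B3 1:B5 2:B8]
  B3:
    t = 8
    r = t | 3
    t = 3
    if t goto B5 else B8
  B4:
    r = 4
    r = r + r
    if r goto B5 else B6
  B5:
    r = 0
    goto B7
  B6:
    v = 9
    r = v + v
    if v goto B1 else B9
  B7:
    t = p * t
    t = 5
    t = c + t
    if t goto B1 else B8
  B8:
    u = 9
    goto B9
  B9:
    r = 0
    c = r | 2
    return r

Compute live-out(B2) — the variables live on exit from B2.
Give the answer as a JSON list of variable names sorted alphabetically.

Answer: ["c", "p", "t"]

Working:
Per-block:
  B0: def={t} ue=∅
  B1: def={c,p,r} ue=∅
  B2: def={p,t} ue=∅
  B3: def={r,t} ue=∅
  B4: def={r} ue=∅
  B5: def={r} ue=∅
  B6: def={r,v} ue=∅
  B7: def={t} ue={c,p,t}
  B8: def={u} ue=∅
  B9: def={c,r} ue=∅

Live sets:
  B0: in=∅ out={t}
  B1: in={t} out={c,p,t}
  B2: in={c} out={c,p,t}
  B3: in={c,p} out={c,p,t}
  B4: in={c,p,t} out={c,p,t}
  B5: in={c,p,t} out={c,p,t}
  B6: in={t} out={t}
  B7: in={c,p,t} out={t}
  B8: in=∅ out=∅
  B9: in=∅ out=∅

live-out(B2) = ["c", "p", "t"]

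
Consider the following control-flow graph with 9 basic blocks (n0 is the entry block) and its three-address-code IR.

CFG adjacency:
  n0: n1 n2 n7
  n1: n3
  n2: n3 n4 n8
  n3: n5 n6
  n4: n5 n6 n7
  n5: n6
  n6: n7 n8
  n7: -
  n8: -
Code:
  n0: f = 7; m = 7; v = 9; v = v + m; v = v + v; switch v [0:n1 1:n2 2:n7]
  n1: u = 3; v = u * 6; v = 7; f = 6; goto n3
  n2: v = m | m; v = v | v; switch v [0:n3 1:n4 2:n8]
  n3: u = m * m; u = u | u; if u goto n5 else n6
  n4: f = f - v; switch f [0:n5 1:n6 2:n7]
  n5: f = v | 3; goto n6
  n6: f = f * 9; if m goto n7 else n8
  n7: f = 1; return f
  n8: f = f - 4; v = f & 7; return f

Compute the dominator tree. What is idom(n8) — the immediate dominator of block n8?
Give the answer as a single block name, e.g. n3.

idom tree: n1←n0 n2←n0 n3←n0 n4←n2 n5←n0 n6←n0 n7←n0 n8←n0
Dom∩ at merges:
  n3: preds {n1,n2}: {n0,n1} ∩ {n0,n2} = {n0}; idom=n0
  n5: preds {n3,n4}: {n0,n3} ∩ {n0,n2,n4} = {n0}; idom=n0
  n6: preds {n3,n4,n5}: {n0,n3} ∩ {n0,n2,n4} ∩ {n0,n5} = {n0}; idom=n0
  n7: preds {n0,n4,n6}: {n0} ∩ {n0,n2,n4} ∩ {n0,n6} = {n0}; idom=n0
  n8: preds {n2,n6}: {n0,n2} ∩ {n0,n6} = {n0}; idom=n0

idom(n8) = n0

Answer: n0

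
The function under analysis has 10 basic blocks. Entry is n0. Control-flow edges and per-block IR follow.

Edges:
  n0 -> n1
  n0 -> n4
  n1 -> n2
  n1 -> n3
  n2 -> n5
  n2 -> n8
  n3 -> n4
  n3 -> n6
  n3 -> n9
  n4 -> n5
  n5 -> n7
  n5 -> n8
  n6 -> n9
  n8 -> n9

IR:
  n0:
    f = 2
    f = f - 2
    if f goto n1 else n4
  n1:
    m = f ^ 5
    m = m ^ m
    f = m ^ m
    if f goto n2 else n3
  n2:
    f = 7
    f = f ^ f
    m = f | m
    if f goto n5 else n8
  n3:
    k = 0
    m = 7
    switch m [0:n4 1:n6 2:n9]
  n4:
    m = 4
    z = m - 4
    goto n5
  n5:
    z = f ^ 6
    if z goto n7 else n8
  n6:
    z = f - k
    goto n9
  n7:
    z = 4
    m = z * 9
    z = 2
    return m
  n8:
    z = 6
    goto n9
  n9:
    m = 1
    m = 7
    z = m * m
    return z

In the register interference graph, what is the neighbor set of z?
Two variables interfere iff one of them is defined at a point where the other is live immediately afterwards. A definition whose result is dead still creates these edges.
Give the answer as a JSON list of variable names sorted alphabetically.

def/use:
  n0: def={f} ue=∅
  n1: def={f,m} ue={f}
  n2: def={f,m} ue={m}
  n3: def={k,m} ue=∅
  n4: def={m,z} ue=∅
  n5: def={z} ue={f}
  n6: def={z} ue={f,k}
  n7: def={m,z} ue=∅
  n8: def={z} ue=∅
  n9: def={m,z} ue=∅

Backward fixpoint:
  live n0: ∅→{f}
  live n1: {f}→{f,m}
  live n2: {m}→{f}
  live n3: {f}→{f,k}
  live n4: {f}→{f}
  live n5: {f}→∅
  live n6: {f,k}→∅
  live n7: ∅→∅
  live n8: ∅→∅
  live n9: ∅→∅

Conflict graph:
  f↔{k,m,z}
  k↔{f,m}
  m↔{f,k,z}
  z↔{f,m}

N(z) = ["f", "m"]

Answer: ["f", "m"]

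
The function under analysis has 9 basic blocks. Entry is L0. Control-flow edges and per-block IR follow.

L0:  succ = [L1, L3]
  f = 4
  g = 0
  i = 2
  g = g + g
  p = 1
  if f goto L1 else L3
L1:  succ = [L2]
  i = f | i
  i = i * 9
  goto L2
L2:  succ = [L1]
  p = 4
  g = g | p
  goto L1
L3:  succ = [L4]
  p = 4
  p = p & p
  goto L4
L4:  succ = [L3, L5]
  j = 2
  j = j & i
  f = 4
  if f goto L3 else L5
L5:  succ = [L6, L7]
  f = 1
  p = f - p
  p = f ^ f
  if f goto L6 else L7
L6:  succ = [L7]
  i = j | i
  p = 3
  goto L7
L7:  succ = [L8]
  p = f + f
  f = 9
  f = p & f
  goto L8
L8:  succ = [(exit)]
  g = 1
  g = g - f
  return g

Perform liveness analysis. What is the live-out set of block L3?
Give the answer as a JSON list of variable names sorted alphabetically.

def/use:
  L0: {f,g,i,p} / ∅
  L1: {i} / {f,i}
  L2: {g,p} / {g}
  L3: {p} / ∅
  L4: {f,j} / {i}
  L5: {f,p} / {p}
  L6: {i,p} / {i,j}
  L7: {f,p} / {f}
  L8: {g} / {f}

Backward fixpoint:
  live L0: ∅→{f,g,i}
  live L1: {f,g,i}→{f,g,i}
  live L2: {f,g,i}→{f,g,i}
  live L3: {i}→{i,p}
  live L4: {i,p}→{i,j,p}
  live L5: {i,j,p}→{f,i,j}
  live L6: {f,i,j}→{f}
  live L7: {f}→{f}
  live L8: {f}→∅

live-out(L3) = ["i", "p"]

Answer: ["i", "p"]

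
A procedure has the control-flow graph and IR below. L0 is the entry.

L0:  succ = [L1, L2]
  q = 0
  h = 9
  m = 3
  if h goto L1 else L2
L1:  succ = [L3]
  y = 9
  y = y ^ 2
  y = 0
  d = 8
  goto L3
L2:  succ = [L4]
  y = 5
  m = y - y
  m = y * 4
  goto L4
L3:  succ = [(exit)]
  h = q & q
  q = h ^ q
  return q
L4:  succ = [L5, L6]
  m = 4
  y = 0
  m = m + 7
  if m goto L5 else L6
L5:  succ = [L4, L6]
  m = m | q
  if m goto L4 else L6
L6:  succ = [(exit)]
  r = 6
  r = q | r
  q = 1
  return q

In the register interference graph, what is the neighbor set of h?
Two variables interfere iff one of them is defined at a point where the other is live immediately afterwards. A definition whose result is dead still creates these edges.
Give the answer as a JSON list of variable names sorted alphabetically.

Block summaries:
  L0 def {h,m,q} use ∅
  L1 def {d,y} use ∅
  L2 def {m,y} use ∅
  L3 def {h,q} use {q}
  L4 def {m,y} use ∅
  L5 def {m} use {m,q}
  L6 def {q,r} use {q}

Live sets:
  L0: in=∅ out={q}
  L1: in={q} out={q}
  L2: in={q} out={q}
  L3: in={q} out=∅
  L4: in={q} out={m,q}
  L5: in={m,q} out={q}
  L6: in={q} out=∅

Conflict graph:
  d — {q}
  h — {m,q}
  m — {h,q,y}
  q — {d,h,m,r,y}
  r — {q}
  y — {m,q}

N(h) = ["m", "q"]

Answer: ["m", "q"]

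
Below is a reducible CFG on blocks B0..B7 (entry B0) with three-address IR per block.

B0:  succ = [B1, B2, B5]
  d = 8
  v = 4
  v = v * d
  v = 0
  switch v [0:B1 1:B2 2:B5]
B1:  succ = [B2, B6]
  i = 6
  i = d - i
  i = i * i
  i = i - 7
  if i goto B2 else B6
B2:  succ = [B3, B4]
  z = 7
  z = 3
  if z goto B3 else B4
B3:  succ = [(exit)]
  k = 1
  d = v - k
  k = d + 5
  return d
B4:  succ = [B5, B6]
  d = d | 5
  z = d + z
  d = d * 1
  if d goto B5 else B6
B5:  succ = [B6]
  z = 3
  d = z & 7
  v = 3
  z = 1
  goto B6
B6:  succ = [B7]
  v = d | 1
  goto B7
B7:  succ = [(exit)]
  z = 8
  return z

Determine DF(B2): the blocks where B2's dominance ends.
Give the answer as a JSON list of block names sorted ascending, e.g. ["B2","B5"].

idom tree: B1←B0 B2←B0 B3←B2 B4←B2 B5←B0 B6←B0 B7←B6
Join-block Dom:
  B2: preds {B0,B1}: {B0} ∩ {B0,B1} = {B0}; idom=B0
  B5: preds {B0,B4}: {B0} ∩ {B0,B2,B4} = {B0}; idom=B0
  B6: preds {B1,B4,B5}: {B0,B1} ∩ {B0,B2,B4} ∩ {B0,B5} = {B0}; idom=B0

Frontier:
  B2←B0: walk · to B0
  B2←B1: walk B1 to B0
  B5←B0: walk · to B0
  B5←B4: walk B4→B2 to B0
  B6←B1: walk B1 to B0
  B6←B4: walk B4→B2 to B0
  B6←B5: walk B5 to B0
  DF(B0)=∅
  DF(B1)={B2,B6}
  DF(B2)={B5,B6}
  DF(B3)=∅
  DF(B4)={B5,B6}
  DF(B5)={B6}
  DF(B6)=∅
  DF(B7)=∅

DF(B2) = ["B5", "B6"]

Answer: ["B5", "B6"]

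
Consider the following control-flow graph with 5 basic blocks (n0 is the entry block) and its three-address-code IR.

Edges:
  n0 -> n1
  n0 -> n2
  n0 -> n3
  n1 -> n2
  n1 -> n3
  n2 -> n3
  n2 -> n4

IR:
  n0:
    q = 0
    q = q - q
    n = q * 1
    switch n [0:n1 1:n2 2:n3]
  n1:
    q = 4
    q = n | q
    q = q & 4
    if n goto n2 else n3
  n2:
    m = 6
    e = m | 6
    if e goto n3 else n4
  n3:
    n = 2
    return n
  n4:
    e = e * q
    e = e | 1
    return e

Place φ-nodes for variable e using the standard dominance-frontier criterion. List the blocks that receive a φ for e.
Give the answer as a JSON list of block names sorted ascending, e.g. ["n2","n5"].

Answer: ["n3"]

Working:
idom tree: n1←n0 n2←n0 n3←n0 n4←n2
Join-block Dom:
  n2: preds {n0,n1}: {n0} ∩ {n0,n1} = {n0}; idom=n0
  n3: preds {n0,n1,n2}: {n0} ∩ {n0,n1} ∩ {n0,n2} = {n0}; idom=n0

DF derivation:
  join n2 pred n0: · stop@n0
  join n2 pred n1: n1 stop@n0
  join n3 pred n0: · stop@n0
  join n3 pred n1: n1 stop@n0
  join n3 pred n2: n2 stop@n0
  DF(n0)=∅
  DF(n1)={n2,n3}
  DF(n2)={n3}
  DF(n3)=∅
  DF(n4)=∅

φ for e: defs {n2,n4}
  DF⁺ = {n3}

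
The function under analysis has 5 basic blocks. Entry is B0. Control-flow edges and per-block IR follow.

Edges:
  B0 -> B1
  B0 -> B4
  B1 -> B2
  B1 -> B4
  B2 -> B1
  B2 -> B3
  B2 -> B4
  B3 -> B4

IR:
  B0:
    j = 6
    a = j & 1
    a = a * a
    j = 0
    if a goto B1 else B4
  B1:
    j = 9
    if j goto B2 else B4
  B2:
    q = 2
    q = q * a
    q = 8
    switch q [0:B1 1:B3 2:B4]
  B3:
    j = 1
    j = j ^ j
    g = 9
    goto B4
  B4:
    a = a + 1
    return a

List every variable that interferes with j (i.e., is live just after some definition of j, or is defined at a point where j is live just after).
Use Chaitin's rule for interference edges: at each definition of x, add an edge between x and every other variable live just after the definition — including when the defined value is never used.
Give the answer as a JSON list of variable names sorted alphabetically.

Answer: ["a"]

Working:
Per-block:
  B0: def={a,j} ue=∅
  B1: def={j} ue=∅
  B2: def={q} ue={a}
  B3: def={g,j} ue=∅
  B4: def={a} ue={a}

Backward fixpoint:
  B0 li=∅ lo={a}
  B1 li={a} lo={a}
  B2 li={a} lo={a}
  B3 li={a} lo={a}
  B4 li={a} lo=∅

Conflict graph:
  a — {g,j,q}
  g — {a}
  j — {a}
  q — {a}

N(j) = ["a"]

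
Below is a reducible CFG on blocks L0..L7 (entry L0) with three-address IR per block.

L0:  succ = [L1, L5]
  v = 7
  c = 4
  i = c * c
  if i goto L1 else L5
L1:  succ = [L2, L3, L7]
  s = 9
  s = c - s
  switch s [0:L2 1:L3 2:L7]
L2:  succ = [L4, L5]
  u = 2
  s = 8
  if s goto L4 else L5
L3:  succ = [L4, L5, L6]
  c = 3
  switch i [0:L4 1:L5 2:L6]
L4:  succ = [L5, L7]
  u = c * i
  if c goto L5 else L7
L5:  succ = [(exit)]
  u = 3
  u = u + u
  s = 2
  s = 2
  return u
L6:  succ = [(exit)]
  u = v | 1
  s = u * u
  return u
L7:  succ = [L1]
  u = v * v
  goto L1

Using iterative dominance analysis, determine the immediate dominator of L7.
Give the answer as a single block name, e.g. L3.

Answer: L1

Working:
idom tree: L1←L0 L2←L1 L3←L1 L4←L1 L5←L0 L6←L3 L7←L1
Join-block Dom:
  L1: preds {L0,L7}: {L0} ∩ {L0,L1,L7} = {L0}; idom=L0
  L4: preds {L2,L3}: {L0,L1,L2} ∩ {L0,L1,L3} = {L0,L1}; idom=L1
  L5: preds {L0,L2,L3,L4}: {L0} ∩ {L0,L1,L2} ∩ {L0,L1,L3} ∩ {L0,L1,L4} = {L0}; idom=L0
  L7: preds {L1,L4}: {L0,L1} ∩ {L0,L1,L4} = {L0,L1}; idom=L1

idom(L7) = L1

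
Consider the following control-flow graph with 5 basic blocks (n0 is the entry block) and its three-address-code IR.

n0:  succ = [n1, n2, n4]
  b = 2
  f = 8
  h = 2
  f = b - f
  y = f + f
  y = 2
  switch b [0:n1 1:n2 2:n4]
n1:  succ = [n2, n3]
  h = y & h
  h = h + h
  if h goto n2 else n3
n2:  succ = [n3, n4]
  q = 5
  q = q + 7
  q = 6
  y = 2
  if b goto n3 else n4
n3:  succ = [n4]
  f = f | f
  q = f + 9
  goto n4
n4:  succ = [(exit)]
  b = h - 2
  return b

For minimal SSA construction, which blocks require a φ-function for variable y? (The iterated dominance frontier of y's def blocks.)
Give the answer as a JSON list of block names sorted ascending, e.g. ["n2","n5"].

idom tree: n1←n0 n2←n0 n3←n0 n4←n0
Dom∩ at merges:
  n2: preds {n0,n1}: {n0} ∩ {n0,n1} = {n0}; idom=n0
  n3: preds {n1,n2}: {n0,n1} ∩ {n0,n2} = {n0}; idom=n0
  n4: preds {n0,n2,n3}: {n0} ∩ {n0,n2} ∩ {n0,n3} = {n0}; idom=n0

Frontier:
  n2←n0: walk · to n0
  n2←n1: walk n1 to n0
  n3←n1: walk n1 to n0
  n3←n2: walk n2 to n0
  n4←n0: walk · to n0
  n4←n2: walk n2 to n0
  n4←n3: walk n3 to n0
  DF(n0)=∅
  DF(n1)={n2,n3}
  DF(n2)={n3,n4}
  DF(n3)={n4}
  DF(n4)=∅

φ for y: defs {n0,n2}
  DF⁺ = {n3,n4}

Answer: ["n3", "n4"]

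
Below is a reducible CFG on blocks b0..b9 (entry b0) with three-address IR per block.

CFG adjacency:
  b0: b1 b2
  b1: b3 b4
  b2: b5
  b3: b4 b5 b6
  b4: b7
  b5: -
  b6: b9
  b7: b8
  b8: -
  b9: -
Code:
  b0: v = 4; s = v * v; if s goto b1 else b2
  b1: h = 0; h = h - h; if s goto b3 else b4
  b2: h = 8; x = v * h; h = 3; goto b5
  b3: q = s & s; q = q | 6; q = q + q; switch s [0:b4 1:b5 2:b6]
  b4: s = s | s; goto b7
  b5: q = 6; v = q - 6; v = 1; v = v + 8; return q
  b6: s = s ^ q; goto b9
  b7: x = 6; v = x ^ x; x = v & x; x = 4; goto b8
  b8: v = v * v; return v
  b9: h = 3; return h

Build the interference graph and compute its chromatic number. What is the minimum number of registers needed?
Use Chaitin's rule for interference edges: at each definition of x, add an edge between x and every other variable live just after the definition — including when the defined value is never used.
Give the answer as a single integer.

def/use:
  b0 def {s,v} use ∅
  b1 def {h} use {s}
  b2 def {h,x} use {v}
  b3 def {q} use {s}
  b4 def {s} use {s}
  b5 def {q,v} use ∅
  b6 def {s} use {q,s}
  b7 def {v,x} use ∅
  b8 def {v} use {v}
  b9 def {h} use ∅

Backward fixpoint:
  live b0: ∅→{s,v}
  live b1: {s}→{s}
  live b2: {v}→∅
  live b3: {s}→{q,s}
  live b4: {s}→∅
  live b5: ∅→∅
  live b6: {q,s}→∅
  live b7: ∅→{v}
  live b8: {v}→∅
  live b9: ∅→∅

Interference:
  h — {s,v}
  q — {s,v}
  s — {h,q,v}
  v — {h,q,s,x}
  x — {v}

Registers:
  lower bound: {h,s,v} mutually conflict ⇒ χ ≥ 3
  3-colouring: r0={v}  r1={s,x}  r2={h,q}
  χ = 3

Answer: 3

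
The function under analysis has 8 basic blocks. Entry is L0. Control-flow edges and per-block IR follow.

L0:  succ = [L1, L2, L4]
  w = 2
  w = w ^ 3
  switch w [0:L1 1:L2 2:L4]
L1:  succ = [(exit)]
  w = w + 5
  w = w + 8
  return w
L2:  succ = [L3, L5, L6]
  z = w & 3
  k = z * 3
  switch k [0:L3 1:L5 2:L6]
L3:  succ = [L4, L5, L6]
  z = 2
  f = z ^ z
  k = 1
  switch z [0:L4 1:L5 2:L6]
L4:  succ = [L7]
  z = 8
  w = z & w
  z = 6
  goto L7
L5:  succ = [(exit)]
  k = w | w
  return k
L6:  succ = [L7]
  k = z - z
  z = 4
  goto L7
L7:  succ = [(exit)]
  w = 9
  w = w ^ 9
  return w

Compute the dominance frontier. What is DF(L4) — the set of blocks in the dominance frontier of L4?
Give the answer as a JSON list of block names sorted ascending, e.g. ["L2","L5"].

Answer: ["L7"]

Derivation:
idom tree: L1←L0 L2←L0 L3←L2 L4←L0 L5←L2 L6←L2 L7←L0
Dom∩ at merges:
  L4: preds {L0,L3}: {L0} ∩ {L0,L2,L3} = {L0}; idom=L0
  L5: preds {L2,L3}: {L0,L2} ∩ {L0,L2,L3} = {L0,L2}; idom=L2
  L6: preds {L2,L3}: {L0,L2} ∩ {L0,L2,L3} = {L0,L2}; idom=L2
  L7: preds {L4,L6}: {L0,L4} ∩ {L0,L2,L6} = {L0}; idom=L0

DF walk-up:
  join L4 pred L0: · stop@L0
  join L4 pred L3: L3→L2 stop@L0
  join L5 pred L2: · stop@L2
  join L5 pred L3: L3 stop@L2
  join L6 pred L2: · stop@L2
  join L6 pred L3: L3 stop@L2
  join L7 pred L4: L4 stop@L0
  join L7 pred L6: L6→L2 stop@L0
  L0: DF=∅
  L1: DF=∅
  L2: DF={L4,L7}
  L3: DF={L4,L5,L6}
  L4: DF={L7}
  L5: DF=∅
  L6: DF={L7}
  L7: DF=∅

DF(L4) = ["L7"]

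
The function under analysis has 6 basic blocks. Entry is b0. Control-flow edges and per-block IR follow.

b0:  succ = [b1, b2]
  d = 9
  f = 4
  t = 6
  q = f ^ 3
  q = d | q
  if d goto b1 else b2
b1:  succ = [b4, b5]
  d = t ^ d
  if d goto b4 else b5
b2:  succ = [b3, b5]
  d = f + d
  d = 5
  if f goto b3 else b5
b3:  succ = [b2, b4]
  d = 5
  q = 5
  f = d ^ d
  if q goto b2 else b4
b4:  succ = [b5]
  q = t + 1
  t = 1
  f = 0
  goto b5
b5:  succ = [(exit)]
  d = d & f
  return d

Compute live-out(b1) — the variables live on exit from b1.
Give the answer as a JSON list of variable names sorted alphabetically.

Per-block:
  b0: {d,f,q,t} / ∅
  b1: {d} / {d,t}
  b2: {d} / {d,f}
  b3: {d,f,q} / ∅
  b4: {f,q,t} / {t}
  b5: {d} / {d,f}

Live sets:
  b0 li=∅ lo={d,f,t}
  b1 li={d,f,t} lo={d,f,t}
  b2 li={d,f,t} lo={d,f,t}
  b3 li={t} lo={d,f,t}
  b4 li={d,t} lo={d,f}
  b5 li={d,f} lo=∅

live-out(b1) = ["d", "f", "t"]

Answer: ["d", "f", "t"]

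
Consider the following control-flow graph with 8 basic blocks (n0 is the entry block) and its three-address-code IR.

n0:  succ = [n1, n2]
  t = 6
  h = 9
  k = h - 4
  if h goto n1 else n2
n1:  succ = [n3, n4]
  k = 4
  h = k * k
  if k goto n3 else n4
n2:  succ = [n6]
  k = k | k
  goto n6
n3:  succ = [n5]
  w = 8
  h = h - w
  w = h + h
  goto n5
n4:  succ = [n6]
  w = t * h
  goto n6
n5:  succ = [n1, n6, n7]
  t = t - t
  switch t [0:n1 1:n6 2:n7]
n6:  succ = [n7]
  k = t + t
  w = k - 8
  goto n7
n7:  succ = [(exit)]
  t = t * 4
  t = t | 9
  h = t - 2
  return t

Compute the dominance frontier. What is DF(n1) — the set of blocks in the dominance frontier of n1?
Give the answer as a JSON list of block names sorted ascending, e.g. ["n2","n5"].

Answer: ["n1", "n6", "n7"]

Derivation:
idom tree: n1←n0 n2←n0 n3←n1 n4←n1 n5←n3 n6←n0 n7←n0
Dom at joins:
  n1: preds {n0,n5}: {n0} ∩ {n0,n1,n3,n5} = {n0}; idom=n0
  n6: preds {n2,n4,n5}: {n0,n2} ∩ {n0,n1,n4} ∩ {n0,n1,n3,n5} = {n0}; idom=n0
  n7: preds {n5,n6}: {n0,n1,n3,n5} ∩ {n0,n6} = {n0}; idom=n0

DF derivation:
  n1←n0: walk · to n0
  n1←n5: walk n5→n3→n1 to n0
  n6←n2: walk n2 to n0
  n6←n4: walk n4→n1 to n0
  n6←n5: walk n5→n3→n1 to n0
  n7←n5: walk n5→n3→n1 to n0
  n7←n6: walk n6 to n0
  n0 → ∅
  n1 → {n1,n6,n7}
  n2 → {n6}
  n3 → {n1,n6,n7}
  n4 → {n6}
  n5 → {n1,n6,n7}
  n6 → {n7}
  n7 → ∅

DF(n1) = ["n1", "n6", "n7"]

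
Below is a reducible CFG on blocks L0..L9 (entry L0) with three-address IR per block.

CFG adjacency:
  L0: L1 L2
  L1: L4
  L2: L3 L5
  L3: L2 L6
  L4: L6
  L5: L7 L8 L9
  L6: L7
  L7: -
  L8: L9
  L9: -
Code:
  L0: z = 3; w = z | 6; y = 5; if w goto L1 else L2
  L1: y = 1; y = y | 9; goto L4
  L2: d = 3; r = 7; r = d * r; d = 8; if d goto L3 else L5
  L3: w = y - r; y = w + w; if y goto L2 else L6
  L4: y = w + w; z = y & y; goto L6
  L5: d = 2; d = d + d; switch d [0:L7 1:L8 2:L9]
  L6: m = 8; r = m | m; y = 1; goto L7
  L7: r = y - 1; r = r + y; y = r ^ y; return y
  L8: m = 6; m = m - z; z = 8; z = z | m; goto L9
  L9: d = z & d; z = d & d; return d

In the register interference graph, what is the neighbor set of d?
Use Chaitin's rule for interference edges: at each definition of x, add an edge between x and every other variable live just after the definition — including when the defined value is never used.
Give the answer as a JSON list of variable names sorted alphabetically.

Block summaries:
  L0 def {w,y,z} use ∅
  L1 def {y} use ∅
  L2 def {d,r} use ∅
  L3 def {w,y} use {r,y}
  L4 def {y,z} use {w}
  L5 def {d} use ∅
  L6 def {m,r,y} use ∅
  L7 def {r,y} use {y}
  L8 def {m,z} use {z}
  L9 def {d,z} use {d,z}

Live sets:
  L0 li=∅ lo={w,y,z}
  L1 li={w} lo={w}
  L2 li={y,z} lo={r,y,z}
  L3 li={r,y,z} lo={y,z}
  L4 li={w} lo=∅
  L5 li={y,z} lo={d,y,z}
  L6 li=∅ lo={y}
  L7 li={y} lo=∅
  L8 li={d,z} lo={d,z}
  L9 li={d,z} lo=∅

Interfere edges:
  d — {m,r,y,z}
  m — {d,z}
  r — {d,y,z}
  w — {y,z}
  y — {d,r,w,z}
  z — {d,m,r,w,y}

N(d) = ["m", "r", "y", "z"]

Answer: ["m", "r", "y", "z"]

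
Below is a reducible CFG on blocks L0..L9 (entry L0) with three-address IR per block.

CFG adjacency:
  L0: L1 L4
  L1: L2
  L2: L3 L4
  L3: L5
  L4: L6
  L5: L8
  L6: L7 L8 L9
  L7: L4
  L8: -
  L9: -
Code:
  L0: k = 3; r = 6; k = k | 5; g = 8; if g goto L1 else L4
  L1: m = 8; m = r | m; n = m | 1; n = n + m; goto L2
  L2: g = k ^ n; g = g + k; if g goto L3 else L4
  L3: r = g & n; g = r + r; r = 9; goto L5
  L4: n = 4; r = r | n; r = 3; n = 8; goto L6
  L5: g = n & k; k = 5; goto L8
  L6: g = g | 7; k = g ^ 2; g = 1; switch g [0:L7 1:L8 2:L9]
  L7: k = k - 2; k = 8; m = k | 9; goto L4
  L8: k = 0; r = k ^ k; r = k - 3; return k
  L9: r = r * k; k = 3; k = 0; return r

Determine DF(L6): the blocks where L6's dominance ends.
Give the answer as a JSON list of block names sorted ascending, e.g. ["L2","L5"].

Answer: ["L4", "L8"]

Working:
idom tree: L1←L0 L2←L1 L3←L2 L4←L0 L5←L3 L6←L4 L7←L6 L8←L0 L9←L6
Dom∩ at merges:
  L4: preds {L0,L2,L7}: {L0} ∩ {L0,L1,L2} ∩ {L0,L4,L6,L7} = {L0}; idom=L0
  L8: preds {L5,L6}: {L0,L1,L2,L3,L5} ∩ {L0,L4,L6} = {L0}; idom=L0

DF walk-up:
  L4←L0: walk · to L0
  L4←L2: walk L2→L1 to L0
  L4←L7: walk L7→L6→L4 to L0
  L8←L5: walk L5→L3→L2→L1 to L0
  L8←L6: walk L6→L4 to L0
  DF(L0)=∅
  DF(L1)={L4,L8}
  DF(L2)={L4,L8}
  DF(L3)={L8}
  DF(L4)={L4,L8}
  DF(L5)={L8}
  DF(L6)={L4,L8}
  DF(L7)={L4}
  DF(L8)=∅
  DF(L9)=∅

DF(L6) = ["L4", "L8"]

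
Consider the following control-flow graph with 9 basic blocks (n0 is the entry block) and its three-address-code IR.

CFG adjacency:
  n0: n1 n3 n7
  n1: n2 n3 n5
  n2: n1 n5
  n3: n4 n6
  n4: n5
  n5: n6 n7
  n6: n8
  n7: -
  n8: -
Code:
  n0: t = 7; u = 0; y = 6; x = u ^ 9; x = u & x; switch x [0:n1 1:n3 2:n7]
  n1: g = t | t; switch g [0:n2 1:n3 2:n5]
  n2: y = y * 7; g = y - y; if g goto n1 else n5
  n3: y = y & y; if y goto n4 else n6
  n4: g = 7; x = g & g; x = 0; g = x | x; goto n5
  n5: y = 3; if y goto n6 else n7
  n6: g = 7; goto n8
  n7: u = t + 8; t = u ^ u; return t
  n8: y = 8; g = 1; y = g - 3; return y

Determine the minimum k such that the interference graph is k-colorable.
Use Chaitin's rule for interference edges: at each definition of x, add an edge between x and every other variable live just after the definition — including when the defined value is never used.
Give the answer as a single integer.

Per-block:
  n0: def={t,u,x,y} ue=∅
  n1: def={g} ue={t}
  n2: def={g,y} ue={y}
  n3: def={y} ue={y}
  n4: def={g,x} ue=∅
  n5: def={y} ue=∅
  n6: def={g} ue=∅
  n7: def={t,u} ue={t}
  n8: def={g,y} ue=∅

Live sets:
  n0: in=∅ out={t,y}
  n1: in={t,y} out={t,y}
  n2: in={t,y} out={t,y}
  n3: in={t,y} out={t}
  n4: in={t} out={t}
  n5: in={t} out={t}
  n6: in=∅ out=∅
  n7: in={t} out=∅
  n8: in=∅ out=∅

Conflict graph:
  g↔{t,y}
  t↔{g,u,x,y}
  u↔{t,x,y}
  x↔{t,u,y}
  y↔{g,t,u,x}

Chromatic number:
  lower bound: {t,u,x,y} mutually conflict ⇒ χ ≥ 4
  4-colouring: R0={t}  R1={y}  R2={g,u}  R3={x}
  χ = 4

Answer: 4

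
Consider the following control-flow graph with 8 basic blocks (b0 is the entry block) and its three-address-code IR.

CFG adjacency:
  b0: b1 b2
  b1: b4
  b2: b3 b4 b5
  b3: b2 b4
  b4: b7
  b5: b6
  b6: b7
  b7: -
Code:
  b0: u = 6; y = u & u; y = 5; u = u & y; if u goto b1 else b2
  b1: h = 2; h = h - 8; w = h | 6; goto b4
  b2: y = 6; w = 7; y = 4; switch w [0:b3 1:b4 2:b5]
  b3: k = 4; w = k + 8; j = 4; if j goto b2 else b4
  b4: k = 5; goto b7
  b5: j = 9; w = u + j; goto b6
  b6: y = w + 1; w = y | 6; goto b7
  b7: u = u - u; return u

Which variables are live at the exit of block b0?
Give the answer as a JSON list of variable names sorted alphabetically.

Per-block:
  b0: {u,y} / ∅
  b1: {h,w} / ∅
  b2: {w,y} / ∅
  b3: {j,k,w} / ∅
  b4: {k} / ∅
  b5: {j,w} / {u}
  b6: {w,y} / {w}
  b7: {u} / {u}

Live sets:
  b0 li=∅ lo={u}
  b1 li={u} lo={u}
  b2 li={u} lo={u}
  b3 li={u} lo={u}
  b4 li={u} lo={u}
  b5 li={u} lo={u,w}
  b6 li={u,w} lo={u}
  b7 li={u} lo=∅

live-out(b0) = ["u"]

Answer: ["u"]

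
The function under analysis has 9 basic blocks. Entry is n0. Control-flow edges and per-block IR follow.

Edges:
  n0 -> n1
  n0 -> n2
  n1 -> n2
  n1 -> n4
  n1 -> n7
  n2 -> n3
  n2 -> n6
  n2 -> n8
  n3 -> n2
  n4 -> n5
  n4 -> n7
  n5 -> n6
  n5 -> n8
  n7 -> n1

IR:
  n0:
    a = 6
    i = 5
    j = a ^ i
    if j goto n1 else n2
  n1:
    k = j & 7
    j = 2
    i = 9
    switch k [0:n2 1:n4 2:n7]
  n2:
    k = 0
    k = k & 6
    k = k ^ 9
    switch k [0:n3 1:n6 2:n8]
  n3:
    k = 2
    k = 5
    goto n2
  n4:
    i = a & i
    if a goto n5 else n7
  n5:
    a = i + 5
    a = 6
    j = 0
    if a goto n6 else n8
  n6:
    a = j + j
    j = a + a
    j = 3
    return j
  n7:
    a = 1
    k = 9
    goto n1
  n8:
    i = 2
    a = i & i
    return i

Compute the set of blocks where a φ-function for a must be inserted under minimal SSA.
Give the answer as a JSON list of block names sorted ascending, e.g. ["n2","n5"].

idom tree: n1←n0 n2←n0 n3←n2 n4←n1 n5←n4 n6←n0 n7←n1 n8←n0
Dom at joins:
  n1: preds {n0,n7}: {n0} ∩ {n0,n1,n7} = {n0}; idom=n0
  n2: preds {n0,n1,n3}: {n0} ∩ {n0,n1} ∩ {n0,n2,n3} = {n0}; idom=n0
  n6: preds {n2,n5}: {n0,n2} ∩ {n0,n1,n4,n5} = {n0}; idom=n0
  n7: preds {n1,n4}: {n0,n1} ∩ {n0,n1,n4} = {n0,n1}; idom=n1
  n8: preds {n2,n5}: {n0,n2} ∩ {n0,n1,n4,n5} = {n0}; idom=n0

DF derivation:
  n1←n0: walk · to n0
  n1←n7: walk n7→n1 to n0
  n2←n0: walk · to n0
  n2←n1: walk n1 to n0
  n2←n3: walk n3→n2 to n0
  n6←n2: walk n2 to n0
  n6←n5: walk n5→n4→n1 to n0
  n7←n1: walk · to n1
  n7←n4: walk n4 to n1
  n8←n2: walk n2 to n0
  n8←n5: walk n5→n4→n1 to n0
  n0 → ∅
  n1 → {n1,n2,n6,n8}
  n2 → {n2,n6,n8}
  n3 → {n2}
  n4 → {n6,n7,n8}
  n5 → {n6,n8}
  n6 → ∅
  n7 → {n1}
  n8 → ∅

φ for a: defs {n0,n5,n6,n7,n8}
  DF⁺ = {n1,n2,n6,n8}

Answer: ["n1", "n2", "n6", "n8"]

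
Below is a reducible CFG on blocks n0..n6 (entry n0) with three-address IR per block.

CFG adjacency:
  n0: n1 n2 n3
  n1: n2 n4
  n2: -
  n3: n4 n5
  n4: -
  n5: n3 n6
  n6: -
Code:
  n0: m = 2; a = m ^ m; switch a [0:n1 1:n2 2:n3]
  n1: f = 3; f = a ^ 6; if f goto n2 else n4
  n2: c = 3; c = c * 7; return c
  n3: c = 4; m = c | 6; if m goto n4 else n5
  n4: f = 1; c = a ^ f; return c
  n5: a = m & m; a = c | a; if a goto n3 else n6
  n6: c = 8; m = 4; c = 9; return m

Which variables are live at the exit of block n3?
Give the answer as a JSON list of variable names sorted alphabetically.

Answer: ["a", "c", "m"]

Derivation:
def/use:
  n0: def={a,m} ue=∅
  n1: def={f} ue={a}
  n2: def={c} ue=∅
  n3: def={c,m} ue=∅
  n4: def={c,f} ue={a}
  n5: def={a} ue={c,m}
  n6: def={c,m} ue=∅

Liveness:
  n0 li=∅ lo={a}
  n1 li={a} lo={a}
  n2 li=∅ lo=∅
  n3 li={a} lo={a,c,m}
  n4 li={a} lo=∅
  n5 li={c,m} lo={a}
  n6 li=∅ lo=∅

live-out(n3) = ["a", "c", "m"]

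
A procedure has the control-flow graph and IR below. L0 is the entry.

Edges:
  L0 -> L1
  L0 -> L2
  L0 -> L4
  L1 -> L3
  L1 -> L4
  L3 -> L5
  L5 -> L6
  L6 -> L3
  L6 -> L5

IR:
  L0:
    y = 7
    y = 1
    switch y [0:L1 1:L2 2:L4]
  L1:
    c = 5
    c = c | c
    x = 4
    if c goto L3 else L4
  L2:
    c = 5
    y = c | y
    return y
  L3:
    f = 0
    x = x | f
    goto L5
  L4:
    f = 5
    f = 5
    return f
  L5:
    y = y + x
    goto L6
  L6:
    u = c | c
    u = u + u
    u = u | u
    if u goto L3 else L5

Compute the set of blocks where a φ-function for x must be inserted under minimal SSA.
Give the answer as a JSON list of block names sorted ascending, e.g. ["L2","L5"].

Answer: ["L3", "L4"]

Analysis:
idom tree: L1←L0 L2←L0 L3←L1 L4←L0 L5←L3 L6←L5
Dom at joins:
  L3: preds {L1,L6}: {L0,L1} ∩ {L0,L1,L3,L5,L6} = {L0,L1}; idom=L1
  L4: preds {L0,L1}: {L0} ∩ {L0,L1} = {L0}; idom=L0
  L5: preds {L3,L6}: {L0,L1,L3} ∩ {L0,L1,L3,L5,L6} = {L0,L1,L3}; idom=L3

Frontier:
  join L3 pred L1: · stop@L1
  join L3 pred L6: L6→L5→L3 stop@L1
  join L4 pred L0: · stop@L0
  join L4 pred L1: L1 stop@L0
  join L5 pred L3: · stop@L3
  join L5 pred L6: L6→L5 stop@L3
  L0: DF=∅
  L1: DF={L4}
  L2: DF=∅
  L3: DF={L3}
  L4: DF=∅
  L5: DF={L3,L5}
  L6: DF={L3,L5}

φ for x: defs {L1,L3}
  DF⁺ = {L3,L4}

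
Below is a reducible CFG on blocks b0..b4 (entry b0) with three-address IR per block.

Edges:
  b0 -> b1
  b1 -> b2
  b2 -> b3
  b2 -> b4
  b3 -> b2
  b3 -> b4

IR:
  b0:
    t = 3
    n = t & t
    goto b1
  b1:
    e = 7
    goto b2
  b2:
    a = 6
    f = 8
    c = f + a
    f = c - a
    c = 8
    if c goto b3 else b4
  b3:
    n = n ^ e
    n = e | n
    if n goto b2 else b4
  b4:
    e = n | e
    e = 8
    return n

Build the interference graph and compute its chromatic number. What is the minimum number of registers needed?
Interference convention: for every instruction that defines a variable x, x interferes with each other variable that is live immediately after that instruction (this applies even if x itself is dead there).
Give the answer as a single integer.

def/use:
  b0 def {n,t} use ∅
  b1 def {e} use ∅
  b2 def {a,c,f} use ∅
  b3 def {n} use {e,n}
  b4 def {e} use {e,n}

Liveness:
  b0 li=∅ lo={n}
  b1 li={n} lo={e,n}
  b2 li={e,n} lo={e,n}
  b3 li={e,n} lo={e,n}
  b4 li={e,n} lo=∅

Interference:
  a↔{c,e,f,n}
  c↔{a,e,n}
  e↔{a,c,f,n}
  f↔{a,e,n}
  n↔{a,c,e,f}
  t↔∅

Chromatic number:
  lower bound: {a,c,e,n} mutually conflict ⇒ χ ≥ 4
  4-colouring: c0={a,t}  c1={e}  c2={n}  c3={c,f}
  χ = 4

Answer: 4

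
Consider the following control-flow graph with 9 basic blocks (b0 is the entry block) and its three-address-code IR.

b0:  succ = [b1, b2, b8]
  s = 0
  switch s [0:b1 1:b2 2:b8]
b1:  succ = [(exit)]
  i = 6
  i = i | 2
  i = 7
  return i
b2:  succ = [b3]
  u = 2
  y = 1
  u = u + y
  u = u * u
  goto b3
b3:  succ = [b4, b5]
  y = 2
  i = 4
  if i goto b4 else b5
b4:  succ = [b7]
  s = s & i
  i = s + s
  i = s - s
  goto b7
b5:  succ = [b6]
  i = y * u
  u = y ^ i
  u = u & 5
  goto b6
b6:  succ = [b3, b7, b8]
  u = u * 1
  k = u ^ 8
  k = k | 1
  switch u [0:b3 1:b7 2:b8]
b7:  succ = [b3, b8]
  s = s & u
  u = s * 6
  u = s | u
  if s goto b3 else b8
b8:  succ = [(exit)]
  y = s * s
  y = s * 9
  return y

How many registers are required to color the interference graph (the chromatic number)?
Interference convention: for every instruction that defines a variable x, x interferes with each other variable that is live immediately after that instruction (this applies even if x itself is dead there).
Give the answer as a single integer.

Answer: 4

Analysis:
Per-block:
  b0: def={s} ue=∅
  b1: def={i} ue=∅
  b2: def={u,y} ue=∅
  b3: def={i,y} ue=∅
  b4: def={i,s} ue={i,s}
  b5: def={i,u} ue={u,y}
  b6: def={k,u} ue={u}
  b7: def={s,u} ue={s,u}
  b8: def={y} ue={s}

Live sets:
  live b0: ∅→{s}
  live b1: ∅→∅
  live b2: {s}→{s,u}
  live b3: {s,u}→{i,s,u,y}
  live b4: {i,s,u}→{s,u}
  live b5: {s,u,y}→{s,u}
  live b6: {s,u}→{s,u}
  live b7: {s,u}→{s,u}
  live b8: {s}→∅

Conflict graph:
  i — {s,u,y}
  k — {s,u}
  s — {i,k,u,y}
  u — {i,k,s,y}
  y — {i,s,u}

Colouring:
  clique {i,s,u,y} ⇒ need ≥ 4
  assign i→c2 k→c2 s→c0 u→c1 y→c3 — no edge inside a register ⇒ χ ≤ 4
  χ = 4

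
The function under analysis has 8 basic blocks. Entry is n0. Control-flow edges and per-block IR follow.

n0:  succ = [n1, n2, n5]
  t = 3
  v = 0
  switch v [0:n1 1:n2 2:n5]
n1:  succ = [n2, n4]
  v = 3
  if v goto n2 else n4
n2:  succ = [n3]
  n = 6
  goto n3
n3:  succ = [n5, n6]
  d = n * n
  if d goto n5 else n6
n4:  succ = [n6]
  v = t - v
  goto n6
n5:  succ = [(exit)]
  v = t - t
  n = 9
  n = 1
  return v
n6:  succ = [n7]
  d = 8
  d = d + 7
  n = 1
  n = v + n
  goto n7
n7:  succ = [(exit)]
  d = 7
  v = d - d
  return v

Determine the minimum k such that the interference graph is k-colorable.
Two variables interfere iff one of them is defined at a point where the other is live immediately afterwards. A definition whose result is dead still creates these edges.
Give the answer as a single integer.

Answer: 3

Derivation:
Block summaries:
  n0: {t,v} / ∅
  n1: {v} / ∅
  n2: {n} / ∅
  n3: {d} / {n}
  n4: {v} / {t,v}
  n5: {n,v} / {t}
  n6: {d,n} / {v}
  n7: {d,v} / ∅

Live sets:
  live n0: ∅→{t,v}
  live n1: {t}→{t,v}
  live n2: {t,v}→{n,t,v}
  live n3: {n,t,v}→{t,v}
  live n4: {t,v}→{v}
  live n5: {t}→∅
  live n6: {v}→∅
  live n7: ∅→∅

Interfere edges:
  d: {t,v}
  n: {t,v}
  t: {d,n,v}
  v: {d,n,t}

Chromatic number:
  {d,t,v} pairwise interfere (3-clique) ⇒ χ ≥ 3
  3-colouring: R0={t}  R1={v}  R2={d,n}
  χ = 3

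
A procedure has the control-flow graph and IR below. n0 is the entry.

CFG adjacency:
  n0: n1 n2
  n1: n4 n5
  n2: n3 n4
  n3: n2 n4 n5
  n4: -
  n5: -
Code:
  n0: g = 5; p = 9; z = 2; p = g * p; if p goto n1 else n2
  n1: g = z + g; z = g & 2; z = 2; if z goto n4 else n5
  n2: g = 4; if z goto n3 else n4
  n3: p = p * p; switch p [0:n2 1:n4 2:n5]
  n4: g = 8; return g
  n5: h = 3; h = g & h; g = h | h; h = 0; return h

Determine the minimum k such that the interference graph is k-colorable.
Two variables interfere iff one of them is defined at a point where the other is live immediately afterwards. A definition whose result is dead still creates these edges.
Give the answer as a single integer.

Block summaries:
  n0: {g,p,z} / ∅
  n1: {g,z} / {g,z}
  n2: {g} / {z}
  n3: {p} / {p}
  n4: {g} / ∅
  n5: {g,h} / {g}

Live sets:
  n0 li=∅ lo={g,p,z}
  n1 li={g,z} lo={g}
  n2 li={p,z} lo={g,p,z}
  n3 li={g,p,z} lo={g,p,z}
  n4 li=∅ lo=∅
  n5 li={g} lo=∅

Conflict graph:
  g: {h,p,z}
  h: {g}
  p: {g,z}
  z: {g,p}

Registers:
  clique {g,p,z} ⇒ need ≥ 3
  3-colouring: R0={g}  R1={h,p}  R2={z}
  χ = 3

Answer: 3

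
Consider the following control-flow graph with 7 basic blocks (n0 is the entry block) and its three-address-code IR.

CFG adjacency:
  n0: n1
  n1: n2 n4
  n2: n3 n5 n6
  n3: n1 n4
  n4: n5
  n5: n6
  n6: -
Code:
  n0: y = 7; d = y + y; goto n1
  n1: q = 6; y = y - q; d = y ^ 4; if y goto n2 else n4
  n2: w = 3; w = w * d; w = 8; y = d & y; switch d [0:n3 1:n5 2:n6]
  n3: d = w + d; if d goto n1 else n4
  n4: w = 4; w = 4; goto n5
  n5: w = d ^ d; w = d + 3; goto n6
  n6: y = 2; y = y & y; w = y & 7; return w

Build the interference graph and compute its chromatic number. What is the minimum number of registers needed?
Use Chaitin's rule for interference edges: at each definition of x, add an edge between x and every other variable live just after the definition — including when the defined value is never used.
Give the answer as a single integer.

Per-block:
  n0: def={d,y} ue=∅
  n1: def={d,q,y} ue={y}
  n2: def={w,y} ue={d,y}
  n3: def={d} ue={d,w}
  n4: def={w} ue=∅
  n5: def={w} ue={d}
  n6: def={w,y} ue=∅

Liveness:
  n0 li=∅ lo={y}
  n1 li={y} lo={d,y}
  n2 li={d,y} lo={d,w,y}
  n3 li={d,w,y} lo={d,y}
  n4 li={d} lo={d}
  n5 li={d} lo=∅
  n6 li=∅ lo=∅

Conflict graph:
  d: {w,y}
  q: {y}
  w: {d,y}
  y: {d,q,w}

Registers:
  {d,w,y} pairwise interfere (3-clique) ⇒ χ ≥ 3
  assign d→R1 q→R1 w→R2 y→R0 — no edge inside a register ⇒ χ ≤ 3
  χ = 3

Answer: 3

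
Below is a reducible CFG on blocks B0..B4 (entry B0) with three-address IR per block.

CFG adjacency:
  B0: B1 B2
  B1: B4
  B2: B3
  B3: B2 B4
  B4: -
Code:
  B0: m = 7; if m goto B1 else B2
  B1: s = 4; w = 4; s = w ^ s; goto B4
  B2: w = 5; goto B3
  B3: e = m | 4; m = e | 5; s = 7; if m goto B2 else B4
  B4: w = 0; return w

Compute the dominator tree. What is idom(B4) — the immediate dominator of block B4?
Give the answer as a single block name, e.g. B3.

Answer: B0

Working:
idom tree: B1←B0 B2←B0 B3←B2 B4←B0
Join-block Dom:
  B2: preds {B0,B3}: {B0} ∩ {B0,B2,B3} = {B0}; idom=B0
  B4: preds {B1,B3}: {B0,B1} ∩ {B0,B2,B3} = {B0}; idom=B0

idom(B4) = B0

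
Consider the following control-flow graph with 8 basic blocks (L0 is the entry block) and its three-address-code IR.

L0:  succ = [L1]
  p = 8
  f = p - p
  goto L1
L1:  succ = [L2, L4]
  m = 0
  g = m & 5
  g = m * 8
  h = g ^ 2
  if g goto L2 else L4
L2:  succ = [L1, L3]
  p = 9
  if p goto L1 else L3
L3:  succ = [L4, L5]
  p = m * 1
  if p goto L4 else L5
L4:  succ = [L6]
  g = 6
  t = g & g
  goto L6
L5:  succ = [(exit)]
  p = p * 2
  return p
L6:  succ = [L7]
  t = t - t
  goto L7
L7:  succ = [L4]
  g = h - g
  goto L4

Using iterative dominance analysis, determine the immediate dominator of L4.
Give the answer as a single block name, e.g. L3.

idom tree: L1←L0 L2←L1 L3←L2 L4←L1 L5←L3 L6←L4 L7←L6
Dom∩ at merges:
  L1: preds {L0,L2}: {L0} ∩ {L0,L1,L2} = {L0}; idom=L0
  L4: preds {L1,L3,L7}: {L0,L1} ∩ {L0,L1,L2,L3} ∩ {L0,L1,L4,L6,L7} = {L0,L1}; idom=L1

idom(L4) = L1

Answer: L1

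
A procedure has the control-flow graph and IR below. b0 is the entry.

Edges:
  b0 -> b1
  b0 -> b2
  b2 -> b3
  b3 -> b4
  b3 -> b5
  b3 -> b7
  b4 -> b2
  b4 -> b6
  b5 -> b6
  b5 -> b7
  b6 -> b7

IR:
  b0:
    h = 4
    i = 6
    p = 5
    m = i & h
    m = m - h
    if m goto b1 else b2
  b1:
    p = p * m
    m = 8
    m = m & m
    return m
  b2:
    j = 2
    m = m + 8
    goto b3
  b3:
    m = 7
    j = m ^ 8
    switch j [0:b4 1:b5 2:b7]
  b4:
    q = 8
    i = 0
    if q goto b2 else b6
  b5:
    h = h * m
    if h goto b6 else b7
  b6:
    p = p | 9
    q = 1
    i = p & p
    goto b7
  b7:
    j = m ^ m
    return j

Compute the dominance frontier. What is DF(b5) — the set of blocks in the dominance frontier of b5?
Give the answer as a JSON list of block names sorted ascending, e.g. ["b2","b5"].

Answer: ["b6", "b7"]

Working:
idom tree: b1←b0 b2←b0 b3←b2 b4←b3 b5←b3 b6←b3 b7←b3
Dom at joins:
  b2: preds {b0,b4}: {b0} ∩ {b0,b2,b3,b4} = {b0}; idom=b0
  b6: preds {b4,b5}: {b0,b2,b3,b4} ∩ {b0,b2,b3,b5} = {b0,b2,b3}; idom=b3
  b7: preds {b3,b5,b6}: {b0,b2,b3} ∩ {b0,b2,b3,b5} ∩ {b0,b2,b3,b6} = {b0,b2,b3}; idom=b3

DF walk-up:
  join b2 pred b0: · stop@b0
  join b2 pred b4: b4→b3→b2 stop@b0
  join b6 pred b4: b4 stop@b3
  join b6 pred b5: b5 stop@b3
  join b7 pred b3: · stop@b3
  join b7 pred b5: b5 stop@b3
  join b7 pred b6: b6 stop@b3
  DF(b0)=∅
  DF(b1)=∅
  DF(b2)={b2}
  DF(b3)={b2}
  DF(b4)={b2,b6}
  DF(b5)={b6,b7}
  DF(b6)={b7}
  DF(b7)=∅

DF(b5) = ["b6", "b7"]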